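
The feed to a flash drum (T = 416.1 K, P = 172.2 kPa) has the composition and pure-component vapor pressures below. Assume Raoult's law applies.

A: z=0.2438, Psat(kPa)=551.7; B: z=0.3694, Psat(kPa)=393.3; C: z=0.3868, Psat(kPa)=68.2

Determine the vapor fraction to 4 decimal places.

ψ = 0.7713

Raoult's law: Kᵢ = Pᵢˢᵃᵗ/P = Pᵢˢᵃᵗ/172.2.
  K_A = 551.7/172.2 = 3.203833, K_B = 393.3/172.2 = 2.283972, K_C = 68.2/172.2 = 0.396051
Material balance + equilibrium reduce to Σ zᵢ(Kᵢ−1)/(1+ψ(Kᵢ−1)) = 0.
Feasibility: ΣzᵢKᵢ = 1.7780, Σzᵢ/Kᵢ = 1.2145 — both > 1, two phases present.
Newton iteration, ψ⁰ = 0.7:
  ψ = 0.7000: g = 0.05640, g' = -0.7755 → ψ = 0.7727
  ψ = 0.7727: g = -0.00117, g' = -0.8116 → ψ = 0.7713
Converged at ψ = 0.7713.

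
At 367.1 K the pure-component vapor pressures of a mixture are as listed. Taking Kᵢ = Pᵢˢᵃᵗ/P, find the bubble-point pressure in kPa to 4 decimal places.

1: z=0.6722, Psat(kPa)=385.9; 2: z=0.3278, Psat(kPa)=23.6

At the bubble point ψ → 0, so ΣzᵢKᵢ = 1 with Kᵢ = Pᵢˢᵃᵗ/P ⇒ P = ΣzᵢPᵢˢᵃᵗ.
P = 0.6722·385.9 + 0.3278·23.6 = 267.1381 kPa

Pbub = 267.1381 kPa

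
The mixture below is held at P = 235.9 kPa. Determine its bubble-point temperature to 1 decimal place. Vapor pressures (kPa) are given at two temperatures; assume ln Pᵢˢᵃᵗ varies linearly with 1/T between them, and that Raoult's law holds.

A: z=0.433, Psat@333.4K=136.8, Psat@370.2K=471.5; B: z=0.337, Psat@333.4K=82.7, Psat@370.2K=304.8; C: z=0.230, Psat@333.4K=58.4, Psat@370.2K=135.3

Bubble-point temperature: ΣzᵢPᵢˢᵃᵗ(T) = P. Interpolate ln Pᵢˢᵃᵗ = aᵢ + bᵢ/T.
  T = 333.4 K: ΣzᵢPᵢˢᵃᵗ = 100.54 kPa
  T = 370.2 K: ΣzᵢPᵢˢᵃᵗ = 338.00 kPa
  T = 351.8 K: ΣzᵢPᵢˢᵃᵗ = 189.85 kPa
  T = 361.0 K: ΣzᵢPᵢˢᵃᵗ = 255.06 kPa
  T = 356.4 K: ΣzᵢPᵢˢᵃᵗ = 220.44 kPa
  T = 358.7 K: ΣzᵢPᵢˢᵃᵗ = 237.22 kPa
Interpolating between 356.4 K and 358.7 K gives T ≈ 358.5 K.

T = 358.5 K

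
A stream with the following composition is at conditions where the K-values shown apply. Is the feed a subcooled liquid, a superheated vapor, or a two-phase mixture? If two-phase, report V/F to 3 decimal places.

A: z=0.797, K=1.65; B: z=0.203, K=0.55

ΣzᵢKᵢ = 1.427; Σzᵢ/Kᵢ = 0.852.
Since Σzᵢ/Kᵢ < 1 the mixture is above its dew point — single vapor phase.

superheated vapor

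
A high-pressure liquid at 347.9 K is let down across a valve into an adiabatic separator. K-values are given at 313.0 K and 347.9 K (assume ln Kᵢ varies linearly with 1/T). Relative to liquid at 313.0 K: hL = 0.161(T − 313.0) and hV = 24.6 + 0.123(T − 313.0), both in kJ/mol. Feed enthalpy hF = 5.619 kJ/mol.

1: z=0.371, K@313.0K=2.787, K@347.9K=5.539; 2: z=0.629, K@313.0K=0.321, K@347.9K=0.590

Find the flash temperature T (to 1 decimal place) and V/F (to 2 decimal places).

T = 314.5 K, V/F = 0.22

Adiabatic flash: solve Rachford–Rice at each trial T, then check hF = ψ·hV(T) + (1−ψ)·hL(T).
  T = 313.0 K: K = (2.787, 0.321), RR gives ψ = 0.194, H_out = 4.782 kJ/mol
  T = 347.9 K: K = (5.539, 0.590), RR gives ψ = 0.766, H_out = 23.454 kJ/mol
  T = 330.4 K: K = (3.997, 0.442), RR gives ψ = 0.455, H_out = 13.689 kJ/mol
  T = 321.7 K: K = (3.354, 0.378), RR gives ψ = 0.329, H_out = 9.397 kJ/mol
  T = 317.4 K: K = (3.064, 0.349), RR gives ψ = 0.265, H_out = 7.192 kJ/mol
  T = 315.2 K: K = (2.923, 0.335), RR gives ψ = 0.231, H_out = 6.012 kJ/mol
Linear interpolation between T = 313.0 (H_out = 4.782) and T = 315.2 (H_out = 6.012) on hF = 5.619 gives T ≈ 314.5 K, at which ψ = 0.22.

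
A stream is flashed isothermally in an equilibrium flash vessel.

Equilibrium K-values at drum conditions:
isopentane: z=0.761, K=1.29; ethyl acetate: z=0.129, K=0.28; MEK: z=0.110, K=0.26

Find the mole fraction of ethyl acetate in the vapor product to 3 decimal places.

y_ethyl acetate = 0.043

Material balance + equilibrium reduce to Σ zᵢ(Kᵢ−1)/(1+V/F(Kᵢ−1)) = 0.
Feasibility: ΣzᵢKᵢ = 1.046, Σzᵢ/Kᵢ = 1.474 — both > 1, two phases present.
Newton–Raphson from V/F = 0.5:
  V/F = 0.500: g = -0.0816, g' = -0.364 → V/F = 0.276
  V/F = 0.276: g = -0.0138, g' = -0.254 → V/F = 0.221
  V/F = 0.221: g = -0.0005, g' = -0.237 → V/F = 0.219
Converged at V/F = 0.219.
Compositions from xᵢ = zᵢ/(1+V/F(Kᵢ−1)), yᵢ = Kᵢxᵢ:
  isopentane: x = 0.715, y = 0.923
  ethyl acetate: x = 0.153, y = 0.043
  MEK: x = 0.131, y = 0.034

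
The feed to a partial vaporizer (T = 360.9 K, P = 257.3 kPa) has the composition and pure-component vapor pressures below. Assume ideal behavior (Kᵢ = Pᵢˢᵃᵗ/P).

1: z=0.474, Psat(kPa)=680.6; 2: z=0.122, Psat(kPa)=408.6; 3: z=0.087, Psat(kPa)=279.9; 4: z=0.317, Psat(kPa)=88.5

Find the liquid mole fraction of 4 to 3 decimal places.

x_4 = 0.621

Raoult's law: Kᵢ = Pᵢˢᵃᵗ/P = Pᵢˢᵃᵗ/257.3.
  K_1 = 680.6/257.3 = 2.64516, K_2 = 408.6/257.3 = 1.58803, K_3 = 279.9/257.3 = 1.08784, K_4 = 88.5/257.3 = 0.34396
Material balance + equilibrium reduce to Σ zᵢ(Kᵢ−1)/(1+ψ(Kᵢ−1)) = 0.
g(0) = ΣzᵢKᵢ − 1 = 0.651 and g(1) = 1 − Σzᵢ/Kᵢ = -0.258, so a root lies in (0, 1).
Iterate (Newton) starting at ψ = 0.46:
  ψ = 0.460: g = 0.2098, g' = -0.722 → ψ = 0.751
  ψ = 0.751: g = -0.0038, g' = -0.807 → ψ = 0.746
Converged at ψ = 0.746.
Compositions from xᵢ = zᵢ/(1+ψ(Kᵢ−1)), yᵢ = Kᵢxᵢ:
  1: x = 0.213, y = 0.563
  2: x = 0.085, y = 0.135
  3: x = 0.082, y = 0.089
  4: x = 0.621, y = 0.213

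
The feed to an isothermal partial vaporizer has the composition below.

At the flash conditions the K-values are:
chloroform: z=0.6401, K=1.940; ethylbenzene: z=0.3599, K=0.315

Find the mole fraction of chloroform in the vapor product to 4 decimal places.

y_chloroform = 0.8178

Rachford–Rice: g(β) = Σ zᵢ(Kᵢ−1)/(1+β(Kᵢ−1)) = 0.
Check two-phase: ΣzᵢKᵢ = 1.3552 > 1 and Σzᵢ/Kᵢ = 1.4725 > 1, so g(0) = 0.3552 > 0 and g(1) = -0.4725 < 0.
Binary case is linear: z₁(K₁−1)(1+β(K₂−1)) + z₂(K₂−1)(1+β(K₁−1)) = 0
⇒ β = [z₁(K₁−1)+z₂(K₂−1)] / [−(K₁−1)(K₂−1)] = 0.35516/0.64390 = 0.5516
Compositions from xᵢ = zᵢ/(1+β(Kᵢ−1)), yᵢ = Kᵢxᵢ:
  chloroform: x = 0.4215, y = 0.8178
  ethylbenzene: x = 0.5785, y = 0.1822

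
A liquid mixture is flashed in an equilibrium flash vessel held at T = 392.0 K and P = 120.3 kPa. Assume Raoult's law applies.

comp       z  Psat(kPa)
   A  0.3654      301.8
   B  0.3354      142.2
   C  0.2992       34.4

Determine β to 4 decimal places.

β = 0.5574

Raoult's law: Kᵢ = Pᵢˢᵃᵗ/P = Pᵢˢᵃᵗ/120.3.
  K_A = 301.8/120.3 = 2.508728, K_B = 142.2/120.3 = 1.182045, K_C = 34.4/120.3 = 0.285952
Let β = V/F and solve Σ zᵢ(Kᵢ−1)/(1+β(Kᵢ−1)) = 0.
Check two-phase: ΣzᵢKᵢ = 1.3987 > 1 and Σzᵢ/Kᵢ = 1.4757 > 1, so g(0) = 0.3987 > 0 and g(1) = -0.4757 < 0.
Iterate (Newton) starting at β = 0.5:
  β = 0.5000: g = 0.03793, g' = -0.6486 → β = 0.5585
  β = 0.5585: g = -0.00074, g' = -0.6762 → β = 0.5574
Converged at β = 0.5574.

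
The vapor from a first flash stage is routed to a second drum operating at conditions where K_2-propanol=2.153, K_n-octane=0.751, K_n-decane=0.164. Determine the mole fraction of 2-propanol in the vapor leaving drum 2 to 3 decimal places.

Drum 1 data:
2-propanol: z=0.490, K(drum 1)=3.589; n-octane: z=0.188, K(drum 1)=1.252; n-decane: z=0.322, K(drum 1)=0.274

y_2-propanol (drum 2) = 0.753

Drum 1:
Material balance + equilibrium reduce to Σ zᵢ(Kᵢ−1)/(1+ψ₁(Kᵢ−1)) = 0.
g(0) = ΣzᵢKᵢ − 1 = 1.082 and g(1) = 1 − Σzᵢ/Kᵢ = -0.462, so a root lies in (0, 1).
Newton–Raphson from ψ₁ = 0.5:
  ψ₁ = 0.500: g = 0.2280, g' = -1.052 → ψ₁ = 0.717
  ψ₁ = 0.717: g = -0.0031, g' = -1.149 → ψ₁ = 0.714
Converged at ψ₁ = 0.714.
Drum-1 compositions:
  2-propanol: x = 0.172, y = 0.617
  n-octane: x = 0.159, y = 0.199
  n-decane: x = 0.669, y = 0.183
Drum-2 feed = drum-1 vapor: z₂ = (0.6173, 0.1995, 0.1832).
Drum 2:
Let ψ₂ = V/F and solve Σ zᵢ(Kᵢ−1)/(1+ψ₂(Kᵢ−1)) = 0.
Feasibility: ΣzᵢKᵢ = 1.509, Σzᵢ/Kᵢ = 1.670 — both > 1, two phases present.
Iterate (Newton) starting at ψ₂ = 0.5:
  ψ₂ = 0.500: g = 0.1316, g' = -0.724 → ψ₂ = 0.682
  ψ₂ = 0.682: g = -0.0174, g' = -0.967 → ψ₂ = 0.664
  ψ₂ = 0.664: g = -0.0004, g' = -0.927 → ψ₂ = 0.663
Converged at ψ₂ = 0.663.
  2-propanol: x = 0.350, y = 0.753
  n-octane: x = 0.239, y = 0.179
  n-decane: x = 0.411, y = 0.067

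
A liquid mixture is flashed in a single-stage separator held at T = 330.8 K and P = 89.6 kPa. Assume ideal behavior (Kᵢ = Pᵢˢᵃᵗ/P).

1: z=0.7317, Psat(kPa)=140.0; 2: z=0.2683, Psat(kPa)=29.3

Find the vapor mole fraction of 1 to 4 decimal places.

y_1 = 0.8511

Raoult's law: Kᵢ = Pᵢˢᵃᵗ/P = Pᵢˢᵃᵗ/89.6.
  K_1 = 140.0/89.6 = 1.562500, K_2 = 29.3/89.6 = 0.327009
Iterate (Newton) starting at ψ = 0.5:
  ψ = 0.5000: g = 0.04910, g' = -0.4171 → ψ = 0.6177
  ψ = 0.6177: g = -0.00359, g' = -0.4835 → ψ = 0.6103
Converged at ψ = 0.6103.
Compositions from xᵢ = zᵢ/(1+ψ(Kᵢ−1)), yᵢ = Kᵢxᵢ:
  1: x = 0.5447, y = 0.8511
  2: x = 0.4553, y = 0.1489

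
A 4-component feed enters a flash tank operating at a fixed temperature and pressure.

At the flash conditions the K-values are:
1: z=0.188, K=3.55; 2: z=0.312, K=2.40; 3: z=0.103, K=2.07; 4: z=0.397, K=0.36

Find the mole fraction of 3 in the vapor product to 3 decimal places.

y_3 = 0.122

Material balance + equilibrium reduce to Σ zᵢ(Kᵢ−1)/(1+V/F(Kᵢ−1)) = 0.
Feasibility: ΣzᵢKᵢ = 1.772, Σzᵢ/Kᵢ = 1.335 — both > 1, two phases present.
Newton–Raphson from V/F = 0.5:
  V/F = 0.500: g = 0.1658, g' = -0.850 → V/F = 0.695
Converged at V/F = 0.695.
Compositions from xᵢ = zᵢ/(1+V/F(Kᵢ−1)), yᵢ = Kᵢxᵢ:
  1: x = 0.068, y = 0.241
  2: x = 0.158, y = 0.380
  3: x = 0.059, y = 0.122
  4: x = 0.715, y = 0.257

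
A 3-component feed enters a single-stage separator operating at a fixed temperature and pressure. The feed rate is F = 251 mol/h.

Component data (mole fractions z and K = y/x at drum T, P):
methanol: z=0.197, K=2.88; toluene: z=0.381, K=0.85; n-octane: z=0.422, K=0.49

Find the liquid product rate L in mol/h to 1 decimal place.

Iterate (Newton) starting at ψ = 0.5:
  ψ = 0.500: g = -0.1598, g' = -0.393 → ψ = 0.093
  ψ = 0.093: g = 0.0312, g' = -0.634 → ψ = 0.142
  ψ = 0.142: g = 0.0016, g' = -0.570 → ψ = 0.145
Converged at ψ = 0.145.
Then V = ψ·F = 0.1454·251 = 36.5 mol/h and L = F − V = 214.5 mol/h.

L = 214.5 mol/h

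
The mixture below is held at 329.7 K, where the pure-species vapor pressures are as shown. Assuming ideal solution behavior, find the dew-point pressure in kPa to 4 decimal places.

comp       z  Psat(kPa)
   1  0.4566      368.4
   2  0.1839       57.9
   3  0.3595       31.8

At the dew point ψ → 1, so Σzᵢ/Kᵢ = 1 with Kᵢ = Pᵢˢᵃᵗ/P ⇒ 1/P = Σzᵢ/Pᵢˢᵃᵗ.
1/P = 0.4566/368.4 + 0.1839/57.9 + 0.3595/31.8 = 0.0157206 ⇒ P = 63.6108 kPa

Pdew = 63.6108 kPa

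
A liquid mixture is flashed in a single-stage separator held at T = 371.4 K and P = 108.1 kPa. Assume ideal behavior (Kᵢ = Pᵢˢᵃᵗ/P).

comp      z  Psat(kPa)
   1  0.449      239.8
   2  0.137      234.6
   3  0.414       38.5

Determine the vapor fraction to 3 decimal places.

ψ = 0.567

Raoult's law: Kᵢ = Pᵢˢᵃᵗ/P = Pᵢˢᵃᵗ/108.1.
  K_1 = 239.8/108.1 = 2.21832, K_2 = 234.6/108.1 = 2.17021, K_3 = 38.5/108.1 = 0.35615
Material balance + equilibrium reduce to Σ zᵢ(Kᵢ−1)/(1+ψ(Kᵢ−1)) = 0.
Check two-phase: ΣzᵢKᵢ = 1.441 > 1 and Σzᵢ/Kᵢ = 1.428 > 1, so g(0) = 0.441 > 0 and g(1) = -0.428 < 0.
Newton–Raphson from ψ = 0.51:
  ψ = 0.510: g = 0.0409, g' = -0.708 → ψ = 0.568
  ψ = 0.568: g = -0.0005, g' = -0.727 → ψ = 0.567
Converged at ψ = 0.567.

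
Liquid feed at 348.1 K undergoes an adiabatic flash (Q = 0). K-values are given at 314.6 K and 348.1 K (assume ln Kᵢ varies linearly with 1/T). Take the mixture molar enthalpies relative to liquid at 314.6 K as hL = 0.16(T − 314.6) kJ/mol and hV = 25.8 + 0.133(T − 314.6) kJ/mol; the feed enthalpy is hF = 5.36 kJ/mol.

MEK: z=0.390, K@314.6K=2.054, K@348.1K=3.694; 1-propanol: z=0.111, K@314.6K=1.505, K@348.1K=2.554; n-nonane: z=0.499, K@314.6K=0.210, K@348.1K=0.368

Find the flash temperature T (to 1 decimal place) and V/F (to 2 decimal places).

Adiabatic flash: solve Rachford–Rice at each trial T, then check hF = ψ·hV(T) + (1−ψ)·hL(T).
  T = 314.6 K: K = (2.054, 1.505, 0.210), RR gives ψ = 0.096, H_out = 2.483 kJ/mol
  T = 348.1 K: K = (3.694, 2.554, 0.368), RR gives ψ = 0.583, H_out = 19.871 kJ/mol
  T = 331.4 K: K = (2.798, 1.989, 0.282), RR gives ψ = 0.384, H_out = 12.418 kJ/mol
  T = 323.0 K: K = (2.407, 1.736, 0.244), RR gives ψ = 0.261, H_out = 8.025 kJ/mol
  T = 318.8 K: K = (2.226, 1.618, 0.227), RR gives ψ = 0.186, H_out = 5.455 kJ/mol
  T = 316.7 K: K = (2.139, 1.561, 0.218), RR gives ψ = 0.143, H_out = 4.030 kJ/mol
Linear interpolation between T = 316.7 (H_out = 4.030) and T = 318.8 (H_out = 5.455) on hF = 5.36 gives T ≈ 318.7 K, at which ψ = 0.18.

T = 318.7 K, V/F = 0.18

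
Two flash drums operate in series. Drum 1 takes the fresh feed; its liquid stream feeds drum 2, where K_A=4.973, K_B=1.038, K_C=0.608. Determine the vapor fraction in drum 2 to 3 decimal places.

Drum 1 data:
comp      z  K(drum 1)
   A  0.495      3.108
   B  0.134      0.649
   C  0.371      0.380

V/F (drum 2) = 0.472

Drum 1:
Let ψ₁ = V/F and solve Σ zᵢ(Kᵢ−1)/(1+ψ₁(Kᵢ−1)) = 0.
Feasibility: ΣzᵢKᵢ = 1.766, Σzᵢ/Kᵢ = 1.342 — both > 1, two phases present.
Iterate (Newton) starting at ψ₁ = 0.51:
  ψ₁ = 0.510: g = 0.1092, g' = -0.840 → ψ₁ = 0.640
  ψ₁ = 0.640: g = 0.0023, g' = -0.818 → ψ₁ = 0.643
Converged at ψ₁ = 0.643.
Drum-1 compositions:
  A: x = 0.210, y = 0.653
  B: x = 0.173, y = 0.112
  C: x = 0.617, y = 0.234
Drum-2 feed = drum-1 liquid: z₂ = (0.2102, 0.1730, 0.6168).
Drum 2:
Let ψ₂ = V/F and solve Σ zᵢ(Kᵢ−1)/(1+ψ₂(Kᵢ−1)) = 0.
Check two-phase: ΣzᵢKᵢ = 1.600 > 1 and Σzᵢ/Kᵢ = 1.223 > 1, so g(0) = 0.600 > 0 and g(1) = -0.223 < 0.
Iterate (Newton) starting at ψ₂ = 0.49:
  ψ₂ = 0.490: g = -0.0094, g' = -0.528 → ψ₂ = 0.472
Converged at ψ₂ = 0.472.
  A: x = 0.073, y = 0.363
  B: x = 0.170, y = 0.176
  C: x = 0.757, y = 0.460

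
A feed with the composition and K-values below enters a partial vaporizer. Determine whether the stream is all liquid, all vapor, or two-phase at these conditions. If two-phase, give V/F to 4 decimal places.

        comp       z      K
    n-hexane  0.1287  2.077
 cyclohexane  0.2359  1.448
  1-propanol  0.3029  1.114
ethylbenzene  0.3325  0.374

two-phase, V/F = 0.2218

ΣzᵢKᵢ = 1.0707; Σzᵢ/Kᵢ = 1.3858.
Both exceed 1, so a two-phase solution exists.
Rachford–Rice: g(ψ) = Σ zᵢ(Kᵢ−1)/(1+ψ(Kᵢ−1)) = 0.
Iterate (Newton) starting at ψ = 0.5:
  ψ = 0.5000: g = -0.09387, g' = -0.3743 → ψ = 0.2492
  ψ = 0.2492: g = -0.00869, g' = -0.3177 → ψ = 0.2218
Converged at ψ = 0.2218.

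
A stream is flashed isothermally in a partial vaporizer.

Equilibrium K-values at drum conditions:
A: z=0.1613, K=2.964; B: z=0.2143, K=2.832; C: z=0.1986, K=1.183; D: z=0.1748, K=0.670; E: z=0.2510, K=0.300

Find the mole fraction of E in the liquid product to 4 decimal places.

Newton iteration, β⁰ = 0.57:
  β = 0.5700: g = 0.01103, g' = -0.6854 → β = 0.5861
  β = 0.5861: g = -0.00004, g' = -0.6900 → β = 0.5860
Converged at β = 0.5860.
Compositions from xᵢ = zᵢ/(1+β(Kᵢ−1)), yᵢ = Kᵢxᵢ:
  A: x = 0.0750, y = 0.2223
  B: x = 0.1033, y = 0.2927
  C: x = 0.1794, y = 0.2122
  D: x = 0.2167, y = 0.1452
  E: x = 0.4256, y = 0.1277

x_E = 0.4256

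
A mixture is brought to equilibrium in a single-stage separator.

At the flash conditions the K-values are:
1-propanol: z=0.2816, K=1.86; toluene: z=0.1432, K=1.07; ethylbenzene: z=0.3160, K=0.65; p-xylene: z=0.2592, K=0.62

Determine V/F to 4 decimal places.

V/F = 0.1631

Material balance + equilibrium reduce to Σ zᵢ(Kᵢ−1)/(1+V/F(Kᵢ−1)) = 0.
g(0) = ΣzᵢKᵢ − 1 = 0.0431 and g(1) = 1 − Σzᵢ/Kᵢ = -0.1894, so a root lies in (0, 1).
Newton–Raphson from V/F = 0.5:
  V/F = 0.5000: g = -0.07662, g' = -0.2164 → V/F = 0.1460
  V/F = 0.1460: g = 0.00425, g' = -0.2500 → V/F = 0.1630
  V/F = 0.1630: g = 0.00003, g' = -0.2470 → V/F = 0.1631
Converged at V/F = 0.1631.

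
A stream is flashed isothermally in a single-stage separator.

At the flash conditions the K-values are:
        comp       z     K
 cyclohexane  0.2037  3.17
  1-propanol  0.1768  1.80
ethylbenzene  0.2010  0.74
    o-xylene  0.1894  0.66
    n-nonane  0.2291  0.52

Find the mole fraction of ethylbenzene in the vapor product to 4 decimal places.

Material balance + equilibrium reduce to Σ zᵢ(Kᵢ−1)/(1+V/F(Kᵢ−1)) = 0.
Check two-phase: ΣzᵢKᵢ = 1.3568 > 1 and Σzᵢ/Kᵢ = 1.1616 > 1, so g(0) = 0.3568 > 0 and g(1) = -0.1616 < 0.
Iterate (Newton) starting at V/F = 0.5:
  V/F = 0.5000: g = 0.03068, g' = -0.4195 → V/F = 0.5731
  V/F = 0.5731: g = 0.00089, g' = -0.3967 → V/F = 0.5754
Converged at V/F = 0.5754.
Compositions from xᵢ = zᵢ/(1+V/F(Kᵢ−1)), yᵢ = Kᵢxᵢ:
  cyclohexane: x = 0.0906, y = 0.2872
  1-propanol: x = 0.1211, y = 0.2179
  ethylbenzene: x = 0.2364, y = 0.1749
  o-xylene: x = 0.2355, y = 0.1554
  n-nonane: x = 0.3165, y = 0.1646

y_ethylbenzene = 0.1749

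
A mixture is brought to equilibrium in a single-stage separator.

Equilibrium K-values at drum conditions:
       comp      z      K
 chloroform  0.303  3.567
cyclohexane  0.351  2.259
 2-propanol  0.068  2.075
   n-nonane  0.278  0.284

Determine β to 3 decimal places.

Newton iteration, β⁰ = 0.5:
  β = 0.500: g = 0.3493, g' = -0.971 → β = 0.860
  β = 0.860: g = -0.0248, g' = -1.308 → β = 0.841
  β = 0.841: g = -0.0005, g' = -1.252 → β = 0.840
Converged at β = 0.840.

β = 0.840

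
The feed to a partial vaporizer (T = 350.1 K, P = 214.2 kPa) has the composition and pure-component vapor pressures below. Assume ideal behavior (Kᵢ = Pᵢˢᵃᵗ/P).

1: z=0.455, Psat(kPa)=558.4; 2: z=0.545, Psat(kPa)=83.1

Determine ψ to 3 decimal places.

ψ = 0.404

Raoult's law: Kᵢ = Pᵢˢᵃᵗ/P = Pᵢˢᵃᵗ/214.2.
  K_1 = 558.4/214.2 = 2.60691, K_2 = 83.1/214.2 = 0.38796
Binary case is linear: z₁(K₁−1)(1+ψ(K₂−1)) + z₂(K₂−1)(1+ψ(K₁−1)) = 0
⇒ ψ = [z₁(K₁−1)+z₂(K₂−1)] / [−(K₁−1)(K₂−1)] = 0.3976/0.9835 = 0.404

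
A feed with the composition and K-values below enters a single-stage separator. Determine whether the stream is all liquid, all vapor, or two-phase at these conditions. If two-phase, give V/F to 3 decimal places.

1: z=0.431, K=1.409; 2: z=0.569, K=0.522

all liquid

ΣzᵢKᵢ = 0.904; Σzᵢ/Kᵢ = 1.396.
Since ΣzᵢKᵢ < 1 the mixture is below its bubble point — single liquid phase.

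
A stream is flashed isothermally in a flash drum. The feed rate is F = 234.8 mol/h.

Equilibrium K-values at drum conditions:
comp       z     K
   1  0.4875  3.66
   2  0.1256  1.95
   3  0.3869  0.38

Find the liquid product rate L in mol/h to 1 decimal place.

Let β = V/F and solve Σ zᵢ(Kᵢ−1)/(1+β(Kᵢ−1)) = 0.
Check two-phase: ΣzᵢKᵢ = 2.1762 > 1 and Σzᵢ/Kᵢ = 1.2158 > 1, so g(0) = 1.1762 > 0 and g(1) = -0.2158 < 0.
Iterate (Newton) starting at β = 0.67:
  β = 0.6700: g = 0.12867, g' = -0.9231 → β = 0.8094
  β = 0.8094: g = -0.00278, g' = -0.9825 → β = 0.8066
Converged at β = 0.8066.
Then V = β·F = 0.8066·234.8 = 189.4 mol/h and L = F − V = 45.4 mol/h.

L = 45.4 mol/h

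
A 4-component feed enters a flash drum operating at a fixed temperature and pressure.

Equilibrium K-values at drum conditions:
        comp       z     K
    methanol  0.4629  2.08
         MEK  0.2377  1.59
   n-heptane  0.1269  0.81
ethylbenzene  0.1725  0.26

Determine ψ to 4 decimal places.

ψ = 0.8279

Material balance + equilibrium reduce to Σ zᵢ(Kᵢ−1)/(1+ψ(Kᵢ−1)) = 0.
g(0) = ΣzᵢKᵢ − 1 = 0.4884 and g(1) = 1 − Σzᵢ/Kᵢ = -0.1922, so a root lies in (0, 1).
Newton–Raphson from ψ = 0.5:
  ψ = 0.5000: g = 0.20367, g' = -0.5206 → ψ = 0.8912
  ψ = 0.8912: g = -0.05726, g' = -0.9971 → ψ = 0.8338
  ψ = 0.8338: g = -0.00489, g' = -0.8371 → ψ = 0.8279
Converged at ψ = 0.8279.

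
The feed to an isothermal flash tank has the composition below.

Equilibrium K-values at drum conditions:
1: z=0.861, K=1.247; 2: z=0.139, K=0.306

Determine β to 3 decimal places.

Rachford–Rice: g(β) = Σ zᵢ(Kᵢ−1)/(1+β(Kᵢ−1)) = 0.
Check two-phase: ΣzᵢKᵢ = 1.116 > 1 and Σzᵢ/Kᵢ = 1.145 > 1, so g(0) = 0.116 > 0 and g(1) = -0.145 < 0.
Iterate (Newton) starting at β = 0.5:
  β = 0.500: g = 0.0416, g' = -0.199 → β = 0.709
  β = 0.709: g = -0.0090, g' = -0.298 → β = 0.679
  β = 0.679: g = -0.0003, g' = -0.278 → β = 0.678
Converged at β = 0.678.

β = 0.678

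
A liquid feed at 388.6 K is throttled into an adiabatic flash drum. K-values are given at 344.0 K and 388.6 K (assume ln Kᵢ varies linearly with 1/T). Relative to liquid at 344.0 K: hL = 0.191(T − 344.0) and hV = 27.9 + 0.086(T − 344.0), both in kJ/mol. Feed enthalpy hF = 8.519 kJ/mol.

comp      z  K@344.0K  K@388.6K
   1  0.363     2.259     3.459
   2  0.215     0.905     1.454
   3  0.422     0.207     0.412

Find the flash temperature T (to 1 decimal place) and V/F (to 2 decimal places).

T = 353.2 K, V/F = 0.25

Adiabatic flash: solve Rachford–Rice at each trial T, then check hF = ψ·hV(T) + (1−ψ)·hL(T).
  T = 344.0 K: K = (2.259, 0.905, 0.207), RR gives ψ = 0.129, H_out = 3.588 kJ/mol
  T = 388.6 K: K = (3.459, 1.454, 0.412), RR gives ψ = 0.673, H_out = 24.155 kJ/mol
  T = 366.3 K: K = (2.832, 1.164, 0.298), RR gives ψ = 0.406, H_out = 14.642 kJ/mol
  T = 355.1 K: K = (2.537, 1.030, 0.250), RR gives ψ = 0.274, H_out = 9.457 kJ/mol
  T = 349.6 K: K = (2.397, 0.967, 0.228), RR gives ψ = 0.205, H_out = 6.670 kJ/mol
  T = 352.4 K: K = (2.468, 0.999, 0.239), RR gives ψ = 0.241, H_out = 8.114 kJ/mol
  T = 353.8 K: K = (2.504, 1.015, 0.244), RR gives ψ = 0.258, H_out = 8.816 kJ/mol
Linear interpolation between T = 352.4 (H_out = 8.114) and T = 353.8 (H_out = 8.816) on hF = 8.519 gives T ≈ 353.2 K, at which ψ = 0.25.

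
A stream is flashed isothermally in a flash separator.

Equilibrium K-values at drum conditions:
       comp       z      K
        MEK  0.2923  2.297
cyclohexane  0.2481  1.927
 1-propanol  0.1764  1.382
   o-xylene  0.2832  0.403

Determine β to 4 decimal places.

Let β = V/F and solve Σ zᵢ(Kᵢ−1)/(1+β(Kᵢ−1)) = 0.
g(0) = ΣzᵢKᵢ − 1 = 0.5074 and g(1) = 1 − Σzᵢ/Kᵢ = -0.0864, so a root lies in (0, 1).
Iterate (Newton) starting at β = 0.57:
  β = 0.5700: g = 0.16750, g' = -0.5031 → β = 0.9030
  β = 0.9030: g = -0.01688, g' = -0.6568 → β = 0.8772
  β = 0.8772: g = -0.00033, g' = -0.6318 → β = 0.8767
Converged at β = 0.8767.

β = 0.8767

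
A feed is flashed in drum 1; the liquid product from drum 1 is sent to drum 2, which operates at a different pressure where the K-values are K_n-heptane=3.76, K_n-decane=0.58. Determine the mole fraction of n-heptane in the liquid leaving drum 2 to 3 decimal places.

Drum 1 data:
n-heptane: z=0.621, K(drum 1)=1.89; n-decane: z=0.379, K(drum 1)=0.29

x_n-heptane (drum 2) = 0.132

Drum 1:
Iterate (Newton) starting at ψ₁ = 0.5:
  ψ₁ = 0.500: g = -0.0347, g' = -0.695 → ψ₁ = 0.450
  ψ₁ = 0.450: g = -0.0008, g' = -0.663 → ψ₁ = 0.449
Converged at ψ₁ = 0.449.
Drum-1 compositions:
  n-heptane: x = 0.444, y = 0.839
  n-decane: x = 0.556, y = 0.161
Drum-2 feed = drum-1 liquid: z₂ = (0.4438, 0.5563).
Drum 2:
Rachford–Rice: g(ψ₂) = Σ zᵢ(Kᵢ−1)/(1+ψ₂(Kᵢ−1)) = 0.
Feasibility: ΣzᵢKᵢ = 1.991, Σzᵢ/Kᵢ = 1.077 — both > 1, two phases present.
Iterate (Newton) starting at ψ₂ = 0.59:
  ψ₂ = 0.590: g = 0.1554, g' = -0.663 → ψ₂ = 0.824
  ψ₂ = 0.824: g = 0.0165, g' = -0.545 → ψ₂ = 0.855
Converged at ψ₂ = 0.855.
  n-heptane: x = 0.132, y = 0.497
  n-decane: x = 0.868, y = 0.503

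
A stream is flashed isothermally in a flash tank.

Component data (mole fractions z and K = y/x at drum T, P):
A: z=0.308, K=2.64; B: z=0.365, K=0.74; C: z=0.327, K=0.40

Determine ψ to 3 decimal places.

ψ = 0.294

Newton iteration, ψ⁰ = 0.66:
  ψ = 0.660: g = -0.1968, g' = -0.550 → ψ = 0.302
  ψ = 0.302: g = -0.0047, g' = -0.575 → ψ = 0.294
Converged at ψ = 0.294.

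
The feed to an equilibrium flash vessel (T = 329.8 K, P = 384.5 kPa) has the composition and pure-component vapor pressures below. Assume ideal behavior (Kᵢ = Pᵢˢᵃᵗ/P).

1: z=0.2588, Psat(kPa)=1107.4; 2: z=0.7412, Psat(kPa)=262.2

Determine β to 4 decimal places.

β = 0.4194

Raoult's law: Kᵢ = Pᵢˢᵃᵗ/P = Pᵢˢᵃᵗ/384.5.
  K_1 = 1107.4/384.5 = 2.880104, K_2 = 262.2/384.5 = 0.681925
Material balance + equilibrium reduce to Σ zᵢ(Kᵢ−1)/(1+β(Kᵢ−1)) = 0.
Check two-phase: ΣzᵢKᵢ = 1.2508 > 1 and Σzᵢ/Kᵢ = 1.1768 > 1, so g(0) = 0.2508 > 0 and g(1) = -0.1768 < 0.
Binary case is linear: z₁(K₁−1)(1+β(K₂−1)) + z₂(K₂−1)(1+β(K₁−1)) = 0
⇒ β = [z₁(K₁−1)+z₂(K₂−1)] / [−(K₁−1)(K₂−1)] = 0.25081/0.59801 = 0.4194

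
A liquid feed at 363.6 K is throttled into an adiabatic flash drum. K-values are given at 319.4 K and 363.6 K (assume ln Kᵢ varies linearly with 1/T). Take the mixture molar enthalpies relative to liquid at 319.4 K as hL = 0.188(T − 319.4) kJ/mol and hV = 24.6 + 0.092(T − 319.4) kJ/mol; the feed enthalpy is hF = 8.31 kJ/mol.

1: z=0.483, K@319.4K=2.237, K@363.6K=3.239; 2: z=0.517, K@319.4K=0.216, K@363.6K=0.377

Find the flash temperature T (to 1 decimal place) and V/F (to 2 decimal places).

Adiabatic flash: solve Rachford–Rice at each trial T, then check hF = ψ·hV(T) + (1−ψ)·hL(T).
  T = 319.4 K: K = (2.237, 0.216), RR gives ψ = 0.198, H_out = 4.874 kJ/mol
  T = 363.6 K: K = (3.239, 0.377), RR gives ψ = 0.544, H_out = 19.391 kJ/mol
  T = 341.5 K: K = (2.724, 0.291), RR gives ψ = 0.381, H_out = 12.718 kJ/mol
  T = 330.4 K: K = (2.476, 0.252), RR gives ψ = 0.295, H_out = 9.014 kJ/mol
  T = 324.9 K: K = (2.355, 0.233), RR gives ψ = 0.249, H_out = 7.019 kJ/mol
  T = 327.6 K: K = (2.414, 0.242), RR gives ψ = 0.272, H_out = 8.014 kJ/mol
  T = 329.0 K: K = (2.445, 0.247), RR gives ψ = 0.284, H_out = 8.518 kJ/mol
Linear interpolation between T = 327.6 (H_out = 8.014) and T = 329.0 (H_out = 8.518) on hF = 8.31 gives T ≈ 328.4 K, at which ψ = 0.28.

T = 328.4 K, V/F = 0.28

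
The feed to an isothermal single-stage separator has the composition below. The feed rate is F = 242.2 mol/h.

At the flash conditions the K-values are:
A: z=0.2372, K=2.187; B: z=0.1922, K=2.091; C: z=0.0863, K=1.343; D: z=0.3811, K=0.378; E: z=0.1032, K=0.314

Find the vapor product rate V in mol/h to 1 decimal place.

Rachford–Rice: g(ψ) = Σ zᵢ(Kᵢ−1)/(1+ψ(Kᵢ−1)) = 0.
Check two-phase: ΣzᵢKᵢ = 1.2130 > 1 and Σzᵢ/Kᵢ = 1.6015 > 1, so g(0) = 0.2130 > 0 and g(1) = -0.6015 < 0.
Newton iteration, ψ⁰ = 0.5:
  ψ = 0.5000: g = -0.11416, g' = -0.6579 → ψ = 0.3265
  ψ = 0.3265: g = -0.00451, g' = -0.6190 → ψ = 0.3192
Converged at ψ = 0.3192.
Then V = ψ·F = 0.3192·242.2 = 77.3 mol/h and L = F − V = 164.9 mol/h.

V = 77.3 mol/h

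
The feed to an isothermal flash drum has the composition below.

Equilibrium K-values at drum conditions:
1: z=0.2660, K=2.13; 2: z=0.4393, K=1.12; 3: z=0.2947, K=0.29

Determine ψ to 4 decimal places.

Let ψ = V/F and solve Σ zᵢ(Kᵢ−1)/(1+ψ(Kᵢ−1)) = 0.
Check two-phase: ΣzᵢKᵢ = 1.1441 > 1 and Σzᵢ/Kᵢ = 1.5333 > 1, so g(0) = 0.1441 > 0 and g(1) = -0.5333 < 0.
Iterate (Newton) starting at ψ = 0.5:
  ψ = 0.5000: g = -0.08260, g' = -0.5014 → ψ = 0.3353
  ψ = 0.3353: g = -0.00593, g' = -0.4404 → ψ = 0.3218
Converged at ψ = 0.3218.

ψ = 0.3218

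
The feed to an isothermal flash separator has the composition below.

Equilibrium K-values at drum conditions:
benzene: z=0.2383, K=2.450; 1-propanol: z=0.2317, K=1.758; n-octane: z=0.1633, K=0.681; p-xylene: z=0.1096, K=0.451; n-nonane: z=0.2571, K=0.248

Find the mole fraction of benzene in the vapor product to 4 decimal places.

Newton iteration, β⁰ = 0.5:
  β = 0.5000: g = -0.12708, g' = -0.6981 → β = 0.3179
  β = 0.3179: g = -0.00694, g' = -0.6413 → β = 0.3071
Converged at β = 0.3071.
Compositions from xᵢ = zᵢ/(1+β(Kᵢ−1)), yᵢ = Kᵢxᵢ:
  benzene: x = 0.1649, y = 0.4039
  1-propanol: x = 0.1879, y = 0.3304
  n-octane: x = 0.1810, y = 0.1233
  p-xylene: x = 0.1318, y = 0.0595
  n-nonane: x = 0.3343, y = 0.0829

y_benzene = 0.4039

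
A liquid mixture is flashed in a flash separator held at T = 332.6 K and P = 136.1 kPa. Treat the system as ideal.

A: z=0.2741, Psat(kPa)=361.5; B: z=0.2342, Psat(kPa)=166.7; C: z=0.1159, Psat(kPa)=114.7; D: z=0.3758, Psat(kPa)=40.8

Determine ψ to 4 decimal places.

Raoult's law: Kᵢ = Pᵢˢᵃᵗ/P = Pᵢˢᵃᵗ/136.1.
  K_A = 361.5/136.1 = 2.656135, K_B = 166.7/136.1 = 1.224835, K_C = 114.7/136.1 = 0.842763, K_D = 40.8/136.1 = 0.299780
Material balance + equilibrium reduce to Σ zᵢ(Kᵢ−1)/(1+ψ(Kᵢ−1)) = 0.
Check two-phase: ΣzᵢKᵢ = 1.2252 > 1 and Σzᵢ/Kᵢ = 1.6855 > 1, so g(0) = 0.2252 > 0 and g(1) = -0.6855 < 0.
Newton–Raphson from ψ = 0.5:
  ψ = 0.5000: g = -0.12903, g' = -0.6742 → ψ = 0.3086
  ψ = 0.3086: g = -0.00519, g' = -0.6426 → ψ = 0.3005
Converged at ψ = 0.3005.

ψ = 0.3005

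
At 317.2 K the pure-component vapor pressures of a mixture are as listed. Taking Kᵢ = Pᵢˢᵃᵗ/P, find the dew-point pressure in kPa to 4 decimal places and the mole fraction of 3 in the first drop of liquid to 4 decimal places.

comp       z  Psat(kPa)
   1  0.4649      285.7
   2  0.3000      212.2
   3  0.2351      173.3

Pdew = 227.3968 kPa, x_3 = 0.3085

At the dew point ψ → 1, so Σzᵢ/Kᵢ = 1 with Kᵢ = Pᵢˢᵃᵗ/P ⇒ 1/P = Σzᵢ/Pᵢˢᵃᵗ.
1/P = 0.4649/285.7 + 0.3000/212.2 + 0.2351/173.3 = 0.0043976 ⇒ P = 227.3968 kPa
xᵢ = zᵢP/Pᵢˢᵃᵗ ⇒ x_3 = 0.2351·227.3968/173.3 = 0.3085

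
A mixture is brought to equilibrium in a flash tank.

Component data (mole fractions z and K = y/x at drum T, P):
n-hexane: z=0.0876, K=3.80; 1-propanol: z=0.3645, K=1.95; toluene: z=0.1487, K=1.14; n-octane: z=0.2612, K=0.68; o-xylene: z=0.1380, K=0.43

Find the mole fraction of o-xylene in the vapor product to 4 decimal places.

y_o-xylene = 0.1204

Material balance + equilibrium reduce to Σ zᵢ(Kᵢ−1)/(1+ψ(Kᵢ−1)) = 0.
g(0) = ΣzᵢKᵢ − 1 = 0.4501 and g(1) = 1 − Σzᵢ/Kᵢ = -0.0455, so a root lies in (0, 1).
Newton–Raphson from ψ = 0.5:
  ψ = 0.5000: g = 0.14690, g' = -0.3986 → ψ = 0.8685
  ψ = 0.8685: g = 0.00822, g' = -0.3865 → ψ = 0.8898
  ψ = 0.8898: g = -0.00006, g' = -0.3921 → ψ = 0.8897
Converged at ψ = 0.8897.
Compositions from xᵢ = zᵢ/(1+ψ(Kᵢ−1)), yᵢ = Kᵢxᵢ:
  n-hexane: x = 0.0251, y = 0.0954
  1-propanol: x = 0.1975, y = 0.3852
  toluene: x = 0.1322, y = 0.1507
  n-octane: x = 0.3652, y = 0.2483
  o-xylene: x = 0.2800, y = 0.1204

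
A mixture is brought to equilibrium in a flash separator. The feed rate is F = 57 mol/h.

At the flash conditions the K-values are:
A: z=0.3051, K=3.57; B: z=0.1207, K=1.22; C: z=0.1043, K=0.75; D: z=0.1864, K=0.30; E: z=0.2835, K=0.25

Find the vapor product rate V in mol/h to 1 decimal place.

V = 17.1 mol/h

Material balance + equilibrium reduce to Σ zᵢ(Kᵢ−1)/(1+ψ(Kᵢ−1)) = 0.
Feasibility: ΣzᵢKᵢ = 1.4415, Σzᵢ/Kᵢ = 2.0788 — both > 1, two phases present.
Newton–Raphson from ψ = 0.5:
  ψ = 0.5000: g = -0.20366, g' = -1.0236 → ψ = 0.3010
  ψ = 0.3010: g = -0.00116, g' = -1.0660 → ψ = 0.3000
Converged at ψ = 0.3000.
Then V = ψ·F = 0.3000·57 = 17.1 mol/h and L = F − V = 39.9 mol/h.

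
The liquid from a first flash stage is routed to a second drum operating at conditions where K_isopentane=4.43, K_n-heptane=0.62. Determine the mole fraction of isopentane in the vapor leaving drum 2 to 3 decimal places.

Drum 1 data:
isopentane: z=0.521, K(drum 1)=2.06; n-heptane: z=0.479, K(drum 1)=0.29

y_isopentane (drum 2) = 0.442

Drum 1:
Let ψ₁ = V/F and solve Σ zᵢ(Kᵢ−1)/(1+ψ₁(Kᵢ−1)) = 0.
Feasibility: ΣzᵢKᵢ = 1.212, Σzᵢ/Kᵢ = 1.905 — both > 1, two phases present.
Newton iteration, ψ₁⁰ = 0.5:
  ψ₁ = 0.500: g = -0.1663, g' = -0.830 → ψ₁ = 0.300
  ψ₁ = 0.300: g = -0.0129, g' = -0.727 → ψ₁ = 0.282
Converged at ψ₁ = 0.282.
Drum-1 compositions:
  isopentane: x = 0.401, y = 0.826
  n-heptane: x = 0.599, y = 0.174
Drum-2 feed = drum-1 liquid: z₂ = (0.4011, 0.5989).
Drum 2:
Binary case is linear: z₁(K₁−1)(1+ψ₂(K₂−1)) + z₂(K₂−1)(1+ψ₂(K₁−1)) = 0
⇒ ψ₂ = [z₁(K₁−1)+z₂(K₂−1)] / [−(K₁−1)(K₂−1)] = 1.1483/1.3034 = 0.881
  isopentane: x = 0.100, y = 0.442
  n-heptane: x = 0.900, y = 0.558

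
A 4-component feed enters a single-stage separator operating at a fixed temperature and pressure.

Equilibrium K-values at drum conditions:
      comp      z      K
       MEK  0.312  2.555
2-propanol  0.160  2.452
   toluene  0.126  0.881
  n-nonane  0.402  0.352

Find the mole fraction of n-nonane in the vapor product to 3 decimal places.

Let ψ = V/F and solve Σ zᵢ(Kᵢ−1)/(1+ψ(Kᵢ−1)) = 0.
Check two-phase: ΣzᵢKᵢ = 1.442 > 1 and Σzᵢ/Kᵢ = 1.472 > 1, so g(0) = 0.442 > 0 and g(1) = -0.472 < 0.
Newton–Raphson from ψ = 0.48:
  ψ = 0.480: g = 0.0207, g' = -0.722 → ψ = 0.509
Converged at ψ = 0.509.
Compositions from xᵢ = zᵢ/(1+ψ(Kᵢ−1)), yᵢ = Kᵢxᵢ:
  MEK: x = 0.174, y = 0.445
  2-propanol: x = 0.092, y = 0.226
  toluene: x = 0.134, y = 0.118
  n-nonane: x = 0.600, y = 0.211

y_n-nonane = 0.211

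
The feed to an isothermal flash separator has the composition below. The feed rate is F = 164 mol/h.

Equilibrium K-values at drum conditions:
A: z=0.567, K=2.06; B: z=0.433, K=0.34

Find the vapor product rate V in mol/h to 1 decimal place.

Let β = V/F and solve Σ zᵢ(Kᵢ−1)/(1+β(Kᵢ−1)) = 0.
Check two-phase: ΣzᵢKᵢ = 1.315 > 1 and Σzᵢ/Kᵢ = 1.549 > 1, so g(0) = 0.315 > 0 and g(1) = -0.549 < 0.
Binary case is linear: z₁(K₁−1)(1+β(K₂−1)) + z₂(K₂−1)(1+β(K₁−1)) = 0
⇒ β = [z₁(K₁−1)+z₂(K₂−1)] / [−(K₁−1)(K₂−1)] = 0.3152/0.6996 = 0.451
Then V = β·F = 0.4506·164 = 73.9 mol/h and L = F − V = 90.1 mol/h.

V = 73.9 mol/h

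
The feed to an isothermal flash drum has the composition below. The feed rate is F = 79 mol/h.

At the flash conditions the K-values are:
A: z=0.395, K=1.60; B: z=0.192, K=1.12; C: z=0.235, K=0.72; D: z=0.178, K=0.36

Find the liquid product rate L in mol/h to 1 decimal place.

L = 51.9 mol/h

Material balance + equilibrium reduce to Σ zᵢ(Kᵢ−1)/(1+β(Kᵢ−1)) = 0.
Check two-phase: ΣzᵢKᵢ = 1.080 > 1 and Σzᵢ/Kᵢ = 1.239 > 1, so g(0) = 0.080 > 0 and g(1) = -0.239 < 0.
Newton iteration, β⁰ = 0.66:
  β = 0.660: g = -0.0868, g' = -0.322 → β = 0.390
  β = 0.390: g = -0.0116, g' = -0.249 → β = 0.343
Converged at β = 0.343.
Then V = β·F = 0.3427·79 = 27.1 mol/h and L = F − V = 51.9 mol/h.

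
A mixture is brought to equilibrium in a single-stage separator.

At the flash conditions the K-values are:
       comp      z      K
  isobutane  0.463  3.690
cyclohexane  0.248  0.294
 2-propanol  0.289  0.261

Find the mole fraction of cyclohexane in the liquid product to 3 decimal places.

x_cyclohexane = 0.360

Iterate (Newton) starting at ψ = 0.58:
  ψ = 0.580: g = -0.1838, g' = -1.349 → ψ = 0.444
  ψ = 0.444: g = -0.0050, g' = -1.308 → ψ = 0.440
Converged at ψ = 0.440.
Compositions from xᵢ = zᵢ/(1+ψ(Kᵢ−1)), yᵢ = Kᵢxᵢ:
  isobutane: x = 0.212, y = 0.782
  cyclohexane: x = 0.360, y = 0.106
  2-propanol: x = 0.428, y = 0.112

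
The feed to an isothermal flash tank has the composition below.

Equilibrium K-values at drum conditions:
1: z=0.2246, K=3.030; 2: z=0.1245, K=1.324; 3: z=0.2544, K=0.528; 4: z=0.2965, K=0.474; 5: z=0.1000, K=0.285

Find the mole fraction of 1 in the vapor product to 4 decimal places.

Iterate (Newton) starting at V/F = 0.31:
  V/F = 0.3100: g = -0.10237, g' = -0.6387 → V/F = 0.1497
  V/F = 0.1497: g = 0.00956, g' = -0.7826 → V/F = 0.1619
  V/F = 0.1619: g = 0.00010, g' = -0.7659 → V/F = 0.1621
Converged at V/F = 0.1621.
Compositions from xᵢ = zᵢ/(1+V/F(Kᵢ−1)), yᵢ = Kᵢxᵢ:
  1: x = 0.1690, y = 0.5121
  2: x = 0.1183, y = 0.1566
  3: x = 0.2755, y = 0.1455
  4: x = 0.3241, y = 0.1536
  5: x = 0.1131, y = 0.0322

y_1 = 0.5121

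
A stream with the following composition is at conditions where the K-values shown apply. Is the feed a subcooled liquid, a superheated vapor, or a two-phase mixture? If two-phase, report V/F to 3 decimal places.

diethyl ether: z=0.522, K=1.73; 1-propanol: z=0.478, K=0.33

two-phase, V/F = 0.124

ΣzᵢKᵢ = 1.061; Σzᵢ/Kᵢ = 1.750.
Both exceed 1, so a two-phase solution exists.
Let ψ = V/F and solve Σ zᵢ(Kᵢ−1)/(1+ψ(Kᵢ−1)) = 0.
Binary case is linear: z₁(K₁−1)(1+ψ(K₂−1)) + z₂(K₂−1)(1+ψ(K₁−1)) = 0
⇒ ψ = [z₁(K₁−1)+z₂(K₂−1)] / [−(K₁−1)(K₂−1)] = 0.0608/0.4891 = 0.124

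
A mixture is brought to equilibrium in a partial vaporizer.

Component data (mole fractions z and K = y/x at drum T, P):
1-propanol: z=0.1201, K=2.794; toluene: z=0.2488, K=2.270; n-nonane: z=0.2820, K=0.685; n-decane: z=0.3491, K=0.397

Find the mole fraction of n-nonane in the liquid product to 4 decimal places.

x_n-nonane = 0.3140

Let β = V/F and solve Σ zᵢ(Kᵢ−1)/(1+β(Kᵢ−1)) = 0.
g(0) = ΣzᵢKᵢ − 1 = 0.2321 and g(1) = 1 − Σzᵢ/Kᵢ = -0.4436, so a root lies in (0, 1).
Newton iteration, β⁰ = 0.31:
  β = 0.3100: g = 0.00783, g' = -0.5926 → β = 0.3232
  β = 0.3232: g = 0.00004, g' = -0.5871 → β = 0.3233
Converged at β = 0.3233.
Compositions from xᵢ = zᵢ/(1+β(Kᵢ−1)), yᵢ = Kᵢxᵢ:
  1-propanol: x = 0.0760, y = 0.2124
  toluene: x = 0.1764, y = 0.4004
  n-nonane: x = 0.3140, y = 0.2151
  n-decane: x = 0.4336, y = 0.1722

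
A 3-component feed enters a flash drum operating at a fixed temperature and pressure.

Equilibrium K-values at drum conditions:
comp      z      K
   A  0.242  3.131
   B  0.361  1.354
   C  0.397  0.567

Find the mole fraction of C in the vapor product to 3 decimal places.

Rachford–Rice: g(β) = Σ zᵢ(Kᵢ−1)/(1+β(Kᵢ−1)) = 0.
Check two-phase: ΣzᵢKᵢ = 1.472 > 1 and Σzᵢ/Kᵢ = 1.044 > 1, so g(0) = 0.472 > 0 and g(1) = -0.044 < 0.
Iterate (Newton) starting at β = 0.56:
  β = 0.560: g = 0.1148, g' = -0.390 → β = 0.855
  β = 0.855: g = 0.0080, g' = -0.352 → β = 0.877
Converged at β = 0.877.
Compositions from xᵢ = zᵢ/(1+β(Kᵢ−1)), yᵢ = Kᵢxᵢ:
  A: x = 0.084, y = 0.264
  B: x = 0.275, y = 0.373
  C: x = 0.640, y = 0.363

y_C = 0.363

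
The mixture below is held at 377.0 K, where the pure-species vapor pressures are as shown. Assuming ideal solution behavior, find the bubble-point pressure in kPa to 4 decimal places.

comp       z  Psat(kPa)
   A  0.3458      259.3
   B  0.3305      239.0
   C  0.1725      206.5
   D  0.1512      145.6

At the bubble point ψ → 0, so ΣzᵢKᵢ = 1 with Kᵢ = Pᵢˢᵃᵗ/P ⇒ P = ΣzᵢPᵢˢᵃᵗ.
P = 0.3458·259.3 + 0.3305·239.0 + 0.1725·206.5 + 0.1512·145.6 = 226.2914 kPa

Pbub = 226.2914 kPa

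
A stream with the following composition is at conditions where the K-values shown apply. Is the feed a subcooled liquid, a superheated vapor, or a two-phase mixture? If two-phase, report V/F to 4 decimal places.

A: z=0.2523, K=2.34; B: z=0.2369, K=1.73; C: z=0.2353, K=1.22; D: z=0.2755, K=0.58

superheated vapor

ΣzᵢKᵢ = 1.4471; Σzᵢ/Kᵢ = 0.9126.
Since Σzᵢ/Kᵢ < 1 the mixture is above its dew point — single vapor phase.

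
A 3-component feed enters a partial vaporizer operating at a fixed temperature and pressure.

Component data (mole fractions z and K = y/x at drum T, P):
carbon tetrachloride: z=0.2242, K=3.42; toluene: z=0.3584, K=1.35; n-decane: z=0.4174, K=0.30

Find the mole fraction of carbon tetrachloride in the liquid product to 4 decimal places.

Newton iteration, V/F⁰ = 0.5:
  V/F = 0.5000: g = -0.09725, g' = -0.7847 → V/F = 0.3761
  V/F = 0.3761: g = -0.00168, g' = -0.7710 → V/F = 0.3739
Converged at V/F = 0.3739.
Compositions from xᵢ = zᵢ/(1+V/F(Kᵢ−1)), yᵢ = Kᵢxᵢ:
  carbon tetrachloride: x = 0.1177, y = 0.4025
  toluene: x = 0.3169, y = 0.4279
  n-decane: x = 0.5654, y = 0.1696

x_carbon tetrachloride = 0.1177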